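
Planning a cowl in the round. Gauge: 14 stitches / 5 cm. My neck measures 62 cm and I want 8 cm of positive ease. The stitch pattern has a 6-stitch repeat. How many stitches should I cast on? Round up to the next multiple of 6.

Finished = 62 + 8 = 70 cm.
14 / 5 = 2.8 sts/cm.
70 × 2.8 = 196.00 sts.
Next multiple of 6: 198.

198 stitches.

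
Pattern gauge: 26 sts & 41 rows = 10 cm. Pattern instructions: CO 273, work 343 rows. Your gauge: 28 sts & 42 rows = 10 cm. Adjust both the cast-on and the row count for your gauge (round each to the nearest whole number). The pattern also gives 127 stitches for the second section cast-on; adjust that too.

Stitches: 273 × 28/26 = 294.00 → 294.
Rows: 343 × 42/41 = 351.37 → 351.
second section cast-on: 127 × 28/26 = 136.77 → 137.

Cast on 294 stitches; work 351 rows; second section cast-on 137 stitches.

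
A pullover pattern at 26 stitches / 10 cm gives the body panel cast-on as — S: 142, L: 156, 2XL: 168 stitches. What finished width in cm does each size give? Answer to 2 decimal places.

26/10 = 2.6 sts per cm.
S: 142 / 2.6 = 54.615 → 54.62 cm.
L: 156 / 2.6 = 60.000 → 60.00 cm.
2XL: 168 / 2.6 = 64.615 → 64.62 cm.

S 54.62 cm; L 60.00 cm; 2XL 64.62 cm.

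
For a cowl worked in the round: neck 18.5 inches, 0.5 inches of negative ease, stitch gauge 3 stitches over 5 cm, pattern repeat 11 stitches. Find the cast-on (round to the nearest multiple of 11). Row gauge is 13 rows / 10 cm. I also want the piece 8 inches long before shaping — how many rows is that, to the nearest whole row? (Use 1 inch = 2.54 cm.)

Cast on 22 stitches; work 26 rows.

Finished = 18.5 − 0.5 = 18 inches.
18 inches × 2.54 = 45.72 cm.
3/5 = 0.6 sts per cm; 45.72 × 0.6 = 27.43 sts.
Nearest multiple of 11 → 22.
8 inches = 20.32 cm; × 1.3 = 26.42 → 26 rows.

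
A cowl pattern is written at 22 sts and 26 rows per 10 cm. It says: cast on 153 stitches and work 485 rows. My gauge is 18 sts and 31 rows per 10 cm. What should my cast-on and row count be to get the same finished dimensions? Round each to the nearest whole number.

Stitches: 153 × 18/22 = 125.18 → 125.
Rows: 485 × 31/26 = 578.27 → 578.

Cast on 125 stitches; work 578 rows.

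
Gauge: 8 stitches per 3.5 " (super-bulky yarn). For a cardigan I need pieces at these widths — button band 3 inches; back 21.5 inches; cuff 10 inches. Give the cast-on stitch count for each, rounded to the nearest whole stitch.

Rate = 8/3.5 = 2.286 sts per in.
button band: 3 × 2.286 = 6.86 → 7.
back: 21.5 × 2.286 = 49.14 → 49.
cuff: 10 × 2.286 = 22.86 → 23.

button band 7; back 49; cuff 23.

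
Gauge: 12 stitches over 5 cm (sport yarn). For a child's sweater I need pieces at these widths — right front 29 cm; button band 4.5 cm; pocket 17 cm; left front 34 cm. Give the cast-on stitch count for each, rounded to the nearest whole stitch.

right front 70; button band 11; pocket 41; left front 82.

Rate = 12/5 = 2.4 sts per cm.
right front: 29 × 2.4 = 69.60 → 70.
button band: 4.5 × 2.4 = 10.80 → 11.
pocket: 17 × 2.4 = 40.80 → 41.
left front: 34 × 2.4 = 81.60 → 82.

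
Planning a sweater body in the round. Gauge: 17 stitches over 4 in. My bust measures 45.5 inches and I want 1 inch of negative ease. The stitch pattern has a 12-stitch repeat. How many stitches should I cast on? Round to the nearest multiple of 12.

Cast on 192 stitches.

Finished = 45.5 − 1 = 44.5 inches.
17 / 4 = 4.25 sts/in.
44.5 × 4.25 = 189.12 sts.
Nearest multiple of 12: 192.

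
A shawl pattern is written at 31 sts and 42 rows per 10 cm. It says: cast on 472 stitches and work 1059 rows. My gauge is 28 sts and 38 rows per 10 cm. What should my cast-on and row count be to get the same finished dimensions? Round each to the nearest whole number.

Stitches: 472 × 28/31 = 426.32 → 426.
Rows: 1059 × 38/42 = 958.14 → 958.

Cast on 426 stitches; work 958 rows.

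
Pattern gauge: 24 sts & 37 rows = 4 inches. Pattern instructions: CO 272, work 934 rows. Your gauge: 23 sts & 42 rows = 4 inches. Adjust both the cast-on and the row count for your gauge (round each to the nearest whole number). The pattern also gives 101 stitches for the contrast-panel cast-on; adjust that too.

Stitches: 272 × 23/24 = 260.67 → 261.
Rows: 934 × 42/37 = 1060.22 → 1060.
contrast-panel cast-on: 101 × 23/24 = 96.79 → 97.

Cast on 261 stitches; work 1060 rows; contrast-panel cast-on 97 stitches.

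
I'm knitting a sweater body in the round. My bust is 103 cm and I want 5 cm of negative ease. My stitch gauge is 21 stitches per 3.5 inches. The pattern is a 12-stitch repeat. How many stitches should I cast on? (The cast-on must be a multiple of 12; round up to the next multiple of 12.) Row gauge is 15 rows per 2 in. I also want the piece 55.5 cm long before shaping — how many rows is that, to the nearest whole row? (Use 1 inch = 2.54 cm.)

Cast on 240 stitches; work 164 rows.

Finished = 103 − 5 = 98 cm.
98 cm × 1/2.54 = 38.58 inches.
21/3.5 = 6 sts per in; 38.58 × 6 = 231.50 sts.
Next multiple of 12 → 240.
55.5 cm = 21.85 inches; × 7.5 = 163.88 → 164 rows.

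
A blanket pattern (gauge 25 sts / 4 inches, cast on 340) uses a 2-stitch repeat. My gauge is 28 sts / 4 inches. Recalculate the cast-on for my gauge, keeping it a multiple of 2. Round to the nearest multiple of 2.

Cast on 380 stitches.

340 × 28 / 25 = 380.80.
Nearest multiple of 2: 380.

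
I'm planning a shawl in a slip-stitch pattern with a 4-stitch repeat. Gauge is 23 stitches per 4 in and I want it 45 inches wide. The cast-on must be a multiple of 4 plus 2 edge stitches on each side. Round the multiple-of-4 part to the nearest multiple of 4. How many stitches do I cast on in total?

23 / 4 = 5.75 sts per inch.
45 × 5.75 = 258.75 sts.
Less 4 edge sts → 254.75 for the repeat.
Nearest multiple of 4: 256.
Add back 4 edge sts → 260.

CO 260 sts.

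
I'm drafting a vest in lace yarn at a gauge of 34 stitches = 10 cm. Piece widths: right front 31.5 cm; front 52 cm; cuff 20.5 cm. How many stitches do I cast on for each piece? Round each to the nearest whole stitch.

Rate = 34/10 = 3.4 sts per cm.
right front: 31.5 × 3.4 = 107.10 → 107.
front: 52 × 3.4 = 176.80 → 177.
cuff: 20.5 × 3.4 = 69.70 → 70.

right front 107; front 177; cuff 70.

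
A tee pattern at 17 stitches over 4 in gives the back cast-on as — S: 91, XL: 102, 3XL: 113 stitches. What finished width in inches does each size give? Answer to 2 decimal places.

17/4 = 4.25 sts per in.
S: 91 / 4.25 = 21.412 → 21.41 in.
XL: 102 / 4.25 = 24.000 → 24.00 in.
3XL: 113 / 4.25 = 26.588 → 26.59 in.

S 21.41 inches; XL 24.00 inches; 3XL 26.59 inches.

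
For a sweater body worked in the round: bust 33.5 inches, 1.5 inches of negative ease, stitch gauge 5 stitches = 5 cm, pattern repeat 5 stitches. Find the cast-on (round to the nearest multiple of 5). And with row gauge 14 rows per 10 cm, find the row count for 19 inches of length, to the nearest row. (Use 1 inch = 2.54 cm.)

Cast on 80 stitches; work 68 rows.

Finished = 33.5 − 1.5 = 32 inches.
32 inches × 2.54 = 81.28 cm.
5/5 = 1 sts per cm; 81.28 × 1 = 81.28 sts.
Nearest multiple of 5 → 80.
19 inches = 48.26 cm; × 1.4 = 67.56 → 68 rows.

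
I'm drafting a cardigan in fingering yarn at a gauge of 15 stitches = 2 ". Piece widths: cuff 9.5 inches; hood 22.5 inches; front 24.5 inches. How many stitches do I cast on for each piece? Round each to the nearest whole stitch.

cuff 71; hood 169; front 184.

Rate = 15/2 = 7.5 sts per in.
cuff: 9.5 × 7.5 = 71.25 → 71.
hood: 22.5 × 7.5 = 168.75 → 169.
front: 24.5 × 7.5 = 183.75 → 184.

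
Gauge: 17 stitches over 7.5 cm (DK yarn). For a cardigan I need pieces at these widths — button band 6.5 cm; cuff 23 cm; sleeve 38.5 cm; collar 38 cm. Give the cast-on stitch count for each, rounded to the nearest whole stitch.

button band 15; cuff 52; sleeve 87; collar 86.

Rate = 17/7.5 = 2.267 sts per cm.
button band: 6.5 × 2.267 = 14.73 → 15.
cuff: 23 × 2.267 = 52.13 → 52.
sleeve: 38.5 × 2.267 = 87.27 → 87.
collar: 38 × 2.267 = 86.13 → 86.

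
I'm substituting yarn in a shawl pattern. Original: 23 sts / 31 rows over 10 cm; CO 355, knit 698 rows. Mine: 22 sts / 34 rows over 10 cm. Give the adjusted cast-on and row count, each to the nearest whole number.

Stitches: 355 × 22/23 = 339.57 → 340.
Rows: 698 × 34/31 = 765.55 → 766.

Cast on 340 stitches; work 766 rows.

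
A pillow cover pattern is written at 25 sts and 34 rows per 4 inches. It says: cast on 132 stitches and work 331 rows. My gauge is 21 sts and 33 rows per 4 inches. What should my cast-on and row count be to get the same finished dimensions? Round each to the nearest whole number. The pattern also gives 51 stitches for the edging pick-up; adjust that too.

Stitches: 132 × 21/25 = 110.88 → 111.
Rows: 331 × 33/34 = 321.26 → 321.
edging pick-up: 51 × 21/25 = 42.84 → 43.

Cast on 111 stitches; work 321 rows; edging pick-up 43 stitches.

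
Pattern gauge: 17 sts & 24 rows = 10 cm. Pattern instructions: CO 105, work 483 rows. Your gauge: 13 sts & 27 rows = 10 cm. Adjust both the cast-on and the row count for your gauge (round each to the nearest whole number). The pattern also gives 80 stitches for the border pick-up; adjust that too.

Stitches: 105 × 13/17 = 80.29 → 80.
Rows: 483 × 27/24 = 543.38 → 543.
border pick-up: 80 × 13/17 = 61.18 → 61.

Cast on 80 stitches; work 543 rows; border pick-up 61 stitches.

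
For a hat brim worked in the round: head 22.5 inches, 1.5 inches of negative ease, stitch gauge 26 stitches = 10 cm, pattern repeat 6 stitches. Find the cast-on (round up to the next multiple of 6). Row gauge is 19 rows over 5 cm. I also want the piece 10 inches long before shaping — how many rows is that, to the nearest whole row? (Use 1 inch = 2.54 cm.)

Cast on 144 stitches; work 97 rows.

Finished = 22.5 − 1.5 = 21 inches.
21 inches × 2.54 = 53.34 cm.
26/10 = 2.6 sts per cm; 53.34 × 2.6 = 138.68 sts.
Next multiple of 6 → 144.
10 inches = 25.40 cm; × 3.8 = 96.52 → 97 rows.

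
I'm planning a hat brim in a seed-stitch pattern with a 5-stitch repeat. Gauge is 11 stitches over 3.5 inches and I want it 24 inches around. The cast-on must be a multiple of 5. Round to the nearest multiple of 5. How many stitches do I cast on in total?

11 / 3.5 = 3.143 sts per inch.
24 × 3.143 = 75.43 sts.
Nearest multiple of 5: 75.

Cast on 75 stitches.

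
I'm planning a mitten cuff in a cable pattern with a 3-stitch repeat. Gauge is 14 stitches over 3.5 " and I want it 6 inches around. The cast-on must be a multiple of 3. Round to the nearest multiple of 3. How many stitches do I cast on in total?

14 / 3.5 = 4 sts per inch.
6 × 4 = 24.00 sts.
Nearest multiple of 3: 24.

24 stitches.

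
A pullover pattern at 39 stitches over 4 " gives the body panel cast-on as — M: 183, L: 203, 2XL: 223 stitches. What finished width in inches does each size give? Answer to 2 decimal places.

M 18.77 inches; L 20.82 inches; 2XL 22.87 inches.

39/4 = 9.75 sts per in.
M: 183 / 9.75 = 18.769 → 18.77 in.
L: 203 / 9.75 = 20.821 → 20.82 in.
2XL: 223 / 9.75 = 22.872 → 22.87 in.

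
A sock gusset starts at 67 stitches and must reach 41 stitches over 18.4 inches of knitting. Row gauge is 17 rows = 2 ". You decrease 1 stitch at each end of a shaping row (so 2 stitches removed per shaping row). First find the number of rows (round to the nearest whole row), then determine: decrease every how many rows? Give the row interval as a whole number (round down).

Decrease every 12th row.

Rows = 18.4 × 8.5 = 156.4 → 156 rows.
Stitches to remove: 26 → 13 shaping rows (at 2 st each).
156 / 13 = 12.00 → every 12 rows.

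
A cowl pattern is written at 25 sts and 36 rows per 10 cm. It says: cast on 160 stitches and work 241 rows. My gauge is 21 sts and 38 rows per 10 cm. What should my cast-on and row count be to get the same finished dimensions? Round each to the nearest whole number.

Cast on 134 stitches; work 254 rows.

Stitches: 160 × 21/25 = 134.40 → 134.
Rows: 241 × 38/36 = 254.39 → 254.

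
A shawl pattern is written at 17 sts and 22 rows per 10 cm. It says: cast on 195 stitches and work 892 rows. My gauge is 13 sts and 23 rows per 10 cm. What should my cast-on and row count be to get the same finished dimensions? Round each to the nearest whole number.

Cast on 149 stitches; work 933 rows.

Stitches: 195 × 13/17 = 149.12 → 149.
Rows: 892 × 23/22 = 932.55 → 933.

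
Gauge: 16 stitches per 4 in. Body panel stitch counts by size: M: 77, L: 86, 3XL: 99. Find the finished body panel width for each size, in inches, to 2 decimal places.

16/4 = 4 sts per in.
M: 77 / 4 = 19.250 → 19.25 in.
L: 86 / 4 = 21.500 → 21.50 in.
3XL: 99 / 4 = 24.750 → 24.75 in.

M 19.25 inches; L 21.50 inches; 3XL 24.75 inches.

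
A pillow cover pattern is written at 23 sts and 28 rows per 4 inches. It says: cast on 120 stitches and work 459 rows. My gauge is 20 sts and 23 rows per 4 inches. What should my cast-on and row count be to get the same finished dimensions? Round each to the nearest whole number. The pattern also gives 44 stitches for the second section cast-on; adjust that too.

Cast on 104 stitches; work 377 rows; second section cast-on 38 stitches.

Stitches: 120 × 20/23 = 104.35 → 104.
Rows: 459 × 23/28 = 377.04 → 377.
second section cast-on: 44 × 20/23 = 38.26 → 38.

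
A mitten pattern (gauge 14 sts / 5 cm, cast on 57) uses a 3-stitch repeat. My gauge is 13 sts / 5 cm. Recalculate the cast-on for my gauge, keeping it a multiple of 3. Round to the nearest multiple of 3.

57 × 13 / 14 = 52.93.
Nearest multiple of 3: 54.

54 stitches.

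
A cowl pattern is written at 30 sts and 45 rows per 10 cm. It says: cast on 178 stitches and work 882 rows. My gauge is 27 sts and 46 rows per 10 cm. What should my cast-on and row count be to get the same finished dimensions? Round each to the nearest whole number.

Cast on 160 stitches; work 902 rows.

Stitches: 178 × 27/30 = 160.20 → 160.
Rows: 882 × 46/45 = 901.60 → 902.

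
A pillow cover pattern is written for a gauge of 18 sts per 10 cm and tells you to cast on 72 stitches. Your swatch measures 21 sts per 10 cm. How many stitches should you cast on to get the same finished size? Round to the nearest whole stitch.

Scale factor = 21 / 18 = 1.167.
72 × 21 / 18 = 84.00 sts.

84 stitches.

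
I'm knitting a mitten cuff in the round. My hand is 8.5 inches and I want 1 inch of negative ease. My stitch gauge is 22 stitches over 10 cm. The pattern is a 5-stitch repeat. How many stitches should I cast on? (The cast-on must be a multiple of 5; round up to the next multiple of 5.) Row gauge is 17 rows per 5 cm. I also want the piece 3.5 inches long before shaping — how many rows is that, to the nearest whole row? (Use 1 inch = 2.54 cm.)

Finished = 8.5 − 1 = 7.5 inches.
7.5 inches × 2.54 = 19.05 cm.
22/10 = 2.2 sts per cm; 19.05 × 2.2 = 41.91 sts.
Next multiple of 5 → 45.
3.5 inches = 8.89 cm; × 3.4 = 30.23 → 30 rows.

Cast on 45 stitches; work 30 rows.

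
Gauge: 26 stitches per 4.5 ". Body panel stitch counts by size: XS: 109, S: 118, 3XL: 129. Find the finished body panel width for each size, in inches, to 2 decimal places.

XS 18.87 inches; S 20.42 inches; 3XL 22.33 inches.

26/4.5 = 5.778 sts per in.
XS: 109 / 5.778 = 18.865 → 18.87 in.
S: 118 / 5.778 = 20.423 → 20.42 in.
3XL: 129 / 5.778 = 22.327 → 22.33 in.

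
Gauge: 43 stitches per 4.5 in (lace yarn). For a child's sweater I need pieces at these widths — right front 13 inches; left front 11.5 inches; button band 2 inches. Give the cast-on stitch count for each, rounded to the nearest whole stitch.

Rate = 43/4.5 = 9.556 sts per in.
right front: 13 × 9.556 = 124.22 → 124.
left front: 11.5 × 9.556 = 109.89 → 110.
button band: 2 × 9.556 = 19.11 → 19.

right front 124; left front 110; button band 19.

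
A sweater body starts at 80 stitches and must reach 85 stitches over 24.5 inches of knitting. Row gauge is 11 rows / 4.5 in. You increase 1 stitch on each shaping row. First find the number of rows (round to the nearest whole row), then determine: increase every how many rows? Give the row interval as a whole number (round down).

Rows = 24.5 × 2.444 = 59.9 → 60 rows.
Stitches to add: 5 → 5 shaping rows (at 1 st each).
60 / 5 = 12.00 → every 12 rows.

Increase every 12th row.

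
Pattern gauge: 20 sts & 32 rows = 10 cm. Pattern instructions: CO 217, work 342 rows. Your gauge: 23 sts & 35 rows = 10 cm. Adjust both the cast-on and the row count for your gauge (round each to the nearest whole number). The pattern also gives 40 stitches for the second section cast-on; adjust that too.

Cast on 250 stitches; work 374 rows; second section cast-on 46 stitches.

Stitches: 217 × 23/20 = 249.55 → 250.
Rows: 342 × 35/32 = 374.06 → 374.
second section cast-on: 40 × 23/20 = 46.00 → 46.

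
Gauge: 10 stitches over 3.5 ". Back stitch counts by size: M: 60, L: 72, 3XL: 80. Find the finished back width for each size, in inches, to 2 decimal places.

10/3.5 = 2.857 sts per in.
M: 60 / 2.857 = 21.000 → 21.00 in.
L: 72 / 2.857 = 25.200 → 25.20 in.
3XL: 80 / 2.857 = 28.000 → 28.00 in.

M 21.00 inches; L 25.20 inches; 3XL 28.00 inches.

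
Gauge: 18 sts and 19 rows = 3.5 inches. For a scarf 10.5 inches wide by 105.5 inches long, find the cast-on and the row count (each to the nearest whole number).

Stitch gauge = 18/3.5 = 5.143 sts/in; 10.5 × 5.143 = 54.00 → 54 sts.
Row gauge = 19/3.5 = 5.429 rows/in; 105.5 × 5.429 = 572.71 → 573 rows.

Cast on 54 stitches and work 573 rows.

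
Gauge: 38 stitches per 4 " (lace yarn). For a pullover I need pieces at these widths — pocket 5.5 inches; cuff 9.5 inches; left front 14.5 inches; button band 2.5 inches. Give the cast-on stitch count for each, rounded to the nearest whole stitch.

pocket 52; cuff 90; left front 138; button band 24.

Rate = 38/4 = 9.5 sts per in.
pocket: 5.5 × 9.5 = 52.25 → 52.
cuff: 9.5 × 9.5 = 90.25 → 90.
left front: 14.5 × 9.5 = 137.75 → 138.
button band: 2.5 × 9.5 = 23.75 → 24.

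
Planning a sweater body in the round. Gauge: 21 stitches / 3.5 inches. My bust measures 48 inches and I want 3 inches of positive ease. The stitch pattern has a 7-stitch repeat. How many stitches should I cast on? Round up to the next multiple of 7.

CO 308 sts.

Finished = 48 + 3 = 51 inches.
21 / 3.5 = 6 sts/in.
51 × 6 = 306.00 sts.
Next multiple of 7: 308.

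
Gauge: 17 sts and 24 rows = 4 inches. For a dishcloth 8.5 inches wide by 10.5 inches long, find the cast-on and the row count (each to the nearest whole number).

Cast on 36 stitches and work 63 rows.

Stitch gauge = 17/4 = 4.25 sts/in; 8.5 × 4.25 = 36.12 → 36 sts.
Row gauge = 24/4 = 6 rows/in; 10.5 × 6 = 63.00 → 63 rows.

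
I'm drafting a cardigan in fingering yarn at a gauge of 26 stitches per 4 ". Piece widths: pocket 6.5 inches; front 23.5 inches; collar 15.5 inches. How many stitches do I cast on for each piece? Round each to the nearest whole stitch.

pocket 42; front 153; collar 101.

Rate = 26/4 = 6.5 sts per in.
pocket: 6.5 × 6.5 = 42.25 → 42.
front: 23.5 × 6.5 = 152.75 → 153.
collar: 15.5 × 6.5 = 100.75 → 101.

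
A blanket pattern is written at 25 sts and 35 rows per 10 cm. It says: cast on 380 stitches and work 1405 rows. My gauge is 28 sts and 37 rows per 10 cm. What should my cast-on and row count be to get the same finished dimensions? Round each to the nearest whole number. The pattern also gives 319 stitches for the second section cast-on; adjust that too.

Stitches: 380 × 28/25 = 425.60 → 426.
Rows: 1405 × 37/35 = 1485.29 → 1485.
second section cast-on: 319 × 28/25 = 357.28 → 357.

Cast on 426 stitches; work 1485 rows; second section cast-on 357 stitches.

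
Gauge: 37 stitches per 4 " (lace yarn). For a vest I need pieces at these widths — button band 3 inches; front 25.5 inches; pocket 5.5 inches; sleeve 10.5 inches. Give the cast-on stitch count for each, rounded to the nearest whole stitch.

Rate = 37/4 = 9.25 sts per in.
button band: 3 × 9.25 = 27.75 → 28.
front: 25.5 × 9.25 = 235.88 → 236.
pocket: 5.5 × 9.25 = 50.88 → 51.
sleeve: 10.5 × 9.25 = 97.12 → 97.

button band 28; front 236; pocket 51; sleeve 97.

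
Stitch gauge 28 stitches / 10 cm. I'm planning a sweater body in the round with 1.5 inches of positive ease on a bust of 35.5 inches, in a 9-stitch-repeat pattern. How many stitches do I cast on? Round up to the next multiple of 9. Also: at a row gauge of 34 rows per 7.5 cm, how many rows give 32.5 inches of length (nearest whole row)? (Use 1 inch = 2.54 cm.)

Cast on 270 stitches; work 374 rows.

Finished = 35.5 + 1.5 = 37 inches.
37 inches × 2.54 = 93.98 cm.
28/10 = 2.8 sts per cm; 93.98 × 2.8 = 263.14 sts.
Next multiple of 9 → 270.
32.5 inches = 82.55 cm; × 4.533 = 374.23 → 374 rows.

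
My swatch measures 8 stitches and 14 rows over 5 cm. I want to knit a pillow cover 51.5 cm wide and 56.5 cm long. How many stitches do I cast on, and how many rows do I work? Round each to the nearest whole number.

Cast on 82 stitches and work 158 rows.

Stitch gauge = 8/5 = 1.6 sts/cm; 51.5 × 1.6 = 82.40 → 82 sts.
Row gauge = 14/5 = 2.8 rows/cm; 56.5 × 2.8 = 158.20 → 158 rows.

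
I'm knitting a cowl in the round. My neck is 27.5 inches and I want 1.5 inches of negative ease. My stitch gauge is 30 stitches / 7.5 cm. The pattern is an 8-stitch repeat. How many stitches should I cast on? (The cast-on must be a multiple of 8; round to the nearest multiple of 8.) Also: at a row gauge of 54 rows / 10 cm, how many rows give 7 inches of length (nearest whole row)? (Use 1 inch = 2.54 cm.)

Cast on 264 stitches; work 96 rows.

Finished = 27.5 − 1.5 = 26 inches.
26 inches × 2.54 = 66.04 cm.
30/7.5 = 4 sts per cm; 66.04 × 4 = 264.16 sts.
Nearest multiple of 8 → 264.
7 inches = 17.78 cm; × 5.4 = 96.01 → 96 rows.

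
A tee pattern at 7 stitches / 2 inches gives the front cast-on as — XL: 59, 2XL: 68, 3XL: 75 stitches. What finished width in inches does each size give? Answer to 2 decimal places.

XL 16.86 inches; 2XL 19.43 inches; 3XL 21.43 inches.

7/2 = 3.5 sts per in.
XL: 59 / 3.5 = 16.857 → 16.86 in.
2XL: 68 / 3.5 = 19.429 → 19.43 in.
3XL: 75 / 3.5 = 21.429 → 21.43 in.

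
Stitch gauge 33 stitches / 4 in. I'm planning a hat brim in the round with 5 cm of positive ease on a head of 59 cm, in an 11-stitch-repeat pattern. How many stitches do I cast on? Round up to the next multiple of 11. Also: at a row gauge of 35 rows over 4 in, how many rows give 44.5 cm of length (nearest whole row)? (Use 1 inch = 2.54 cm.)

Finished = 59 + 5 = 64 cm.
64 cm × 1/2.54 = 25.20 inches.
33/4 = 8.25 sts per in; 25.20 × 8.25 = 207.87 sts.
Next multiple of 11 → 209.
44.5 cm = 17.52 inches; × 8.75 = 153.30 → 153 rows.

Cast on 209 stitches; work 153 rows.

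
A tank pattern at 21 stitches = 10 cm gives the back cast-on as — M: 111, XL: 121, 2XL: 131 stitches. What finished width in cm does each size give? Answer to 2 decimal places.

M 52.86 cm; XL 57.62 cm; 2XL 62.38 cm.

21/10 = 2.1 sts per cm.
M: 111 / 2.1 = 52.857 → 52.86 cm.
XL: 121 / 2.1 = 57.619 → 57.62 cm.
2XL: 131 / 2.1 = 62.381 → 62.38 cm.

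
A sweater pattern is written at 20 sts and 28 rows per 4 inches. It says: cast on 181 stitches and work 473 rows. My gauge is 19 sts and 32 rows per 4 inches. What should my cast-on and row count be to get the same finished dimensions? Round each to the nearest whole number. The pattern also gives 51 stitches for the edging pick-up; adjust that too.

Cast on 172 stitches; work 541 rows; edging pick-up 48 stitches.

Stitches: 181 × 19/20 = 171.95 → 172.
Rows: 473 × 32/28 = 540.57 → 541.
edging pick-up: 51 × 19/20 = 48.45 → 48.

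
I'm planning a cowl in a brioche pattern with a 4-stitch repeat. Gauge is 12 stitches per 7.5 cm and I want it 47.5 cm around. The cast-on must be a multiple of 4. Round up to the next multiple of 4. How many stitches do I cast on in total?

12 / 7.5 = 1.6 sts per cm.
47.5 × 1.6 = 76.00 sts.
Next multiple of 4: 76.

CO 76 sts.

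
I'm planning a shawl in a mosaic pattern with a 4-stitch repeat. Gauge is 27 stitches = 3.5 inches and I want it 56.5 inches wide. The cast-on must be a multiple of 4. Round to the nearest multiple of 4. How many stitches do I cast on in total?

Cast on 436 stitches.

27 / 3.5 = 7.714 sts per inch.
56.5 × 7.714 = 435.86 sts.
Nearest multiple of 4: 436.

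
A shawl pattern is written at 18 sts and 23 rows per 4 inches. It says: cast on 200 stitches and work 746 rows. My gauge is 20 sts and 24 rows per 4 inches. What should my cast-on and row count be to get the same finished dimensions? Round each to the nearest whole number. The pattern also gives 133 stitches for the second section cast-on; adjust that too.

Stitches: 200 × 20/18 = 222.22 → 222.
Rows: 746 × 24/23 = 778.43 → 778.
second section cast-on: 133 × 20/18 = 147.78 → 148.

Cast on 222 stitches; work 778 rows; second section cast-on 148 stitches.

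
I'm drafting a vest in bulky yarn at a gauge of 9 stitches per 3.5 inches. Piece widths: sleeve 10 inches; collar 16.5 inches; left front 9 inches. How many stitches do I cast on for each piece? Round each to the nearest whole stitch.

sleeve 26; collar 42; left front 23.

Rate = 9/3.5 = 2.571 sts per in.
sleeve: 10 × 2.571 = 25.71 → 26.
collar: 16.5 × 2.571 = 42.43 → 42.
left front: 9 × 2.571 = 23.14 → 23.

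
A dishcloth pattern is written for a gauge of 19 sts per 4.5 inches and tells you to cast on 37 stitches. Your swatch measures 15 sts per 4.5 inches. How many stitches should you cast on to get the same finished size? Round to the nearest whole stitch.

CO 29 sts.

Scale factor = 15 / 19 = 0.789.
37 × 15 / 19 = 29.21 sts.
→ 29 sts.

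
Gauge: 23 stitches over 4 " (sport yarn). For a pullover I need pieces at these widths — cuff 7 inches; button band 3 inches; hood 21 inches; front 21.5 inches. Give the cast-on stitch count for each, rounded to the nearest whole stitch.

cuff 40; button band 17; hood 121; front 124.

Rate = 23/4 = 5.75 sts per in.
cuff: 7 × 5.75 = 40.25 → 40.
button band: 3 × 5.75 = 17.25 → 17.
hood: 21 × 5.75 = 120.75 → 121.
front: 21.5 × 5.75 = 123.62 → 124.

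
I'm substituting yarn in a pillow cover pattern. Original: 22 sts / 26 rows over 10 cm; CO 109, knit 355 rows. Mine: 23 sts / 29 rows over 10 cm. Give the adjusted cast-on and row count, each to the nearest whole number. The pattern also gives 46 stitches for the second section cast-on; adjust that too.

Cast on 114 stitches; work 396 rows; second section cast-on 48 stitches.

Stitches: 109 × 23/22 = 113.95 → 114.
Rows: 355 × 29/26 = 395.96 → 396.
second section cast-on: 46 × 23/22 = 48.09 → 48.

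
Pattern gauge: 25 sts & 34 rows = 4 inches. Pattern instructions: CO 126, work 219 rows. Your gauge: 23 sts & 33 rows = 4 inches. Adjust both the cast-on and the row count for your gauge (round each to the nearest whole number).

Stitches: 126 × 23/25 = 115.92 → 116.
Rows: 219 × 33/34 = 212.56 → 213.

Cast on 116 stitches; work 213 rows.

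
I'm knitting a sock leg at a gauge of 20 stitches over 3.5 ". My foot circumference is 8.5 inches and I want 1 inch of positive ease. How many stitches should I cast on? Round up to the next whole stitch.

Finished = 8.5 + 1 = 9.5 in.
20 / 3.5 = 5.714 sts per inch.
9.50 × 5.714 = 54.29 sts.
→ 55 sts.

Cast on 55 stitches.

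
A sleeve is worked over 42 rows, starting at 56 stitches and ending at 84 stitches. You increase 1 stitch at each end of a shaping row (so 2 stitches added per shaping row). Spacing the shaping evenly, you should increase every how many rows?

Stitches to add: |84 − 56| = 28.
Shaping rows needed: 28 / 2 = 14.
42 rows / 14 = every 3 rows.

Increase every 3rd row.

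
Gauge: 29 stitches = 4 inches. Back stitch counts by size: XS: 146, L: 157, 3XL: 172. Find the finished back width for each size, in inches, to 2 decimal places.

29/4 = 7.25 sts per in.
XS: 146 / 7.25 = 20.138 → 20.14 in.
L: 157 / 7.25 = 21.655 → 21.66 in.
3XL: 172 / 7.25 = 23.724 → 23.72 in.

XS 20.14 inches; L 21.66 inches; 3XL 23.72 inches.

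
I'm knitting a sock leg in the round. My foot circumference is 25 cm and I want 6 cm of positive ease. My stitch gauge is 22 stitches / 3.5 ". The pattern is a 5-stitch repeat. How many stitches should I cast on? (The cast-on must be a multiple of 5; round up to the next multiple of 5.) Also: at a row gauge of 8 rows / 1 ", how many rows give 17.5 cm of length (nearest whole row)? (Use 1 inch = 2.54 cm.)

Cast on 80 stitches; work 55 rows.

Finished = 25 + 6 = 31 cm.
31 cm × 1/2.54 = 12.20 inches.
22/3.5 = 6.286 sts per in; 12.20 × 6.286 = 76.72 sts.
Next multiple of 5 → 80.
17.5 cm = 6.89 inches; × 8 = 55.12 → 55 rows.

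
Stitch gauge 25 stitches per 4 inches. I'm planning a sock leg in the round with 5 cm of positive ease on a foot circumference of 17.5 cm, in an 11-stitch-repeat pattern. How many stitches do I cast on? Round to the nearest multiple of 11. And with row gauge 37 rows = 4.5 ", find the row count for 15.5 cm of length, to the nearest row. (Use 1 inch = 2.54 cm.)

Cast on 55 stitches; work 50 rows.

Finished = 17.5 + 5 = 22.5 cm.
22.5 cm × 1/2.54 = 8.86 inches.
25/4 = 6.25 sts per in; 8.86 × 6.25 = 55.36 sts.
Nearest multiple of 11 → 55.
15.5 cm = 6.10 inches; × 8.222 = 50.17 → 50 rows.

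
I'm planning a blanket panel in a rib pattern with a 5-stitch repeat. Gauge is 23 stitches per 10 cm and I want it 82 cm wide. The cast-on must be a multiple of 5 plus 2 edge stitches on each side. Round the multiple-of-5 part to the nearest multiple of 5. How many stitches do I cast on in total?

Cast on 189 stitches.

23 / 10 = 2.3 sts per cm.
82 × 2.3 = 188.60 sts.
Less 4 edge sts → 184.60 for the repeat.
Nearest multiple of 5: 185.
Add back 4 edge sts → 189.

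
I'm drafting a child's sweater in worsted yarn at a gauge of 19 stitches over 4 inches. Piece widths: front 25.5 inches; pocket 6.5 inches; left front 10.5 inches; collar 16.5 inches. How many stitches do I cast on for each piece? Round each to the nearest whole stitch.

Rate = 19/4 = 4.75 sts per in.
front: 25.5 × 4.75 = 121.12 → 121.
pocket: 6.5 × 4.75 = 30.88 → 31.
left front: 10.5 × 4.75 = 49.88 → 50.
collar: 16.5 × 4.75 = 78.38 → 78.

front 121; pocket 31; left front 50; collar 78.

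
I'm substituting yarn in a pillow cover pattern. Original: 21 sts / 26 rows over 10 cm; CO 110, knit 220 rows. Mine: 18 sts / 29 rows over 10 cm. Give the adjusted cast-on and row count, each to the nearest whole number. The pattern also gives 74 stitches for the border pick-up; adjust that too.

Stitches: 110 × 18/21 = 94.29 → 94.
Rows: 220 × 29/26 = 245.38 → 245.
border pick-up: 74 × 18/21 = 63.43 → 63.

Cast on 94 stitches; work 245 rows; border pick-up 63 stitches.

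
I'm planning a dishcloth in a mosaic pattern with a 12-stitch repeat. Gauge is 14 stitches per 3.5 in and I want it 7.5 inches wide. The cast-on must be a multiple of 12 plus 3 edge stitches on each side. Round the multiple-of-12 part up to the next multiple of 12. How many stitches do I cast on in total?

30 stitches.

14 / 3.5 = 4 sts per inch.
7.5 × 4 = 30.00 sts.
Less 6 edge sts → 24.00 for the repeat.
Next multiple of 12: 24.
Add back 6 edge sts → 30.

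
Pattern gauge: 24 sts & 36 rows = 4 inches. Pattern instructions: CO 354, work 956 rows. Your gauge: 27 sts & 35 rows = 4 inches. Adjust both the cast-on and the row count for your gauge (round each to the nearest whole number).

Cast on 398 stitches; work 929 rows.

Stitches: 354 × 27/24 = 398.25 → 398.
Rows: 956 × 35/36 = 929.44 → 929.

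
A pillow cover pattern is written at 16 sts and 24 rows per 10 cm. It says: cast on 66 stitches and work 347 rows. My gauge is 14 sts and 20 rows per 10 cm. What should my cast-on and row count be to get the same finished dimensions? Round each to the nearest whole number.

Stitches: 66 × 14/16 = 57.75 → 58.
Rows: 347 × 20/24 = 289.17 → 289.

Cast on 58 stitches; work 289 rows.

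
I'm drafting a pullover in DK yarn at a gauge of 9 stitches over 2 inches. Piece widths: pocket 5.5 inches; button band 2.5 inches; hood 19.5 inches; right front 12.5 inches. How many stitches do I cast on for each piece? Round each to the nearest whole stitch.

Rate = 9/2 = 4.5 sts per in.
pocket: 5.5 × 4.5 = 24.75 → 25.
button band: 2.5 × 4.5 = 11.25 → 11.
hood: 19.5 × 4.5 = 87.75 → 88.
right front: 12.5 × 4.5 = 56.25 → 56.

pocket 25; button band 11; hood 88; right front 56.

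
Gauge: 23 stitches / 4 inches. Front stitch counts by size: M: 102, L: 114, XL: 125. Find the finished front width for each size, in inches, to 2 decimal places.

23/4 = 5.75 sts per in.
M: 102 / 5.75 = 17.739 → 17.74 in.
L: 114 / 5.75 = 19.826 → 19.83 in.
XL: 125 / 5.75 = 21.739 → 21.74 in.

M 17.74 inches; L 19.83 inches; XL 21.74 inches.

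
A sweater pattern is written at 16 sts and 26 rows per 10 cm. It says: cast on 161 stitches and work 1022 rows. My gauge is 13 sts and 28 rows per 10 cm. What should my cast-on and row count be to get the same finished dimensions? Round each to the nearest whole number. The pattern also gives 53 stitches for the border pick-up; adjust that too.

Cast on 131 stitches; work 1101 rows; border pick-up 43 stitches.

Stitches: 161 × 13/16 = 130.81 → 131.
Rows: 1022 × 28/26 = 1100.62 → 1101.
border pick-up: 53 × 13/16 = 43.06 → 43.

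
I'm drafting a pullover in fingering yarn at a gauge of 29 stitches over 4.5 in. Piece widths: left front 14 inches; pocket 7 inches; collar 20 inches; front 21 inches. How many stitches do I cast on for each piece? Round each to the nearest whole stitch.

left front 90; pocket 45; collar 129; front 135.

Rate = 29/4.5 = 6.444 sts per in.
left front: 14 × 6.444 = 90.22 → 90.
pocket: 7 × 6.444 = 45.11 → 45.
collar: 20 × 6.444 = 128.89 → 129.
front: 21 × 6.444 = 135.33 → 135.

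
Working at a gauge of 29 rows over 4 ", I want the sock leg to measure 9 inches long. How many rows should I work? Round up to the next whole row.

66 rows.

29 rows / 4 in = 7.25 rows per inch.
9 × 7.25 = 65.25 rows.
Round up → 66.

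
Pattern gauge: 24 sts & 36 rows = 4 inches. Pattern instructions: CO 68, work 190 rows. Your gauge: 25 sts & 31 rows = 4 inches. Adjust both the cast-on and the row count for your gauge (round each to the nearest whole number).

Cast on 71 stitches; work 164 rows.

Stitches: 68 × 25/24 = 70.83 → 71.
Rows: 190 × 31/36 = 163.61 → 164.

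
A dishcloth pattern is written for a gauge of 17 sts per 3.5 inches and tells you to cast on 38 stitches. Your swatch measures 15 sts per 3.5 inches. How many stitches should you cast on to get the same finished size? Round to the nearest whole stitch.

Scale factor = 15 / 17 = 0.882.
38 × 15 / 17 = 33.53 sts.
→ 34 sts.

Cast on 34 stitches.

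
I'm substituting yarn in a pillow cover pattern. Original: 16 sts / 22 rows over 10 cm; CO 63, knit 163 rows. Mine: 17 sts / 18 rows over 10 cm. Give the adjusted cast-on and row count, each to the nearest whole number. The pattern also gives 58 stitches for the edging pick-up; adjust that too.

Stitches: 63 × 17/16 = 66.94 → 67.
Rows: 163 × 18/22 = 133.36 → 133.
edging pick-up: 58 × 17/16 = 61.62 → 62.

Cast on 67 stitches; work 133 rows; edging pick-up 62 stitches.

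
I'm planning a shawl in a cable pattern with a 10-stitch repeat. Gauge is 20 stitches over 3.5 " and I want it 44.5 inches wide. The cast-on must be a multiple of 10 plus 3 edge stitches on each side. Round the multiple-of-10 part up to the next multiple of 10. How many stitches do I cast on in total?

20 / 3.5 = 5.714 sts per inch.
44.5 × 5.714 = 254.29 sts.
Less 6 edge sts → 248.29 for the repeat.
Next multiple of 10: 250.
Add back 6 edge sts → 256.

Cast on 256 stitches.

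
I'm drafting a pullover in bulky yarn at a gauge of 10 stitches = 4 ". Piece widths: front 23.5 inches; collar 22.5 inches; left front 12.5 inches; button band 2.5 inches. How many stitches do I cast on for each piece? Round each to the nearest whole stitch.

front 59; collar 56; left front 31; button band 6.

Rate = 10/4 = 2.5 sts per in.
front: 23.5 × 2.5 = 58.75 → 59.
collar: 22.5 × 2.5 = 56.25 → 56.
left front: 12.5 × 2.5 = 31.25 → 31.
button band: 2.5 × 2.5 = 6.25 → 6.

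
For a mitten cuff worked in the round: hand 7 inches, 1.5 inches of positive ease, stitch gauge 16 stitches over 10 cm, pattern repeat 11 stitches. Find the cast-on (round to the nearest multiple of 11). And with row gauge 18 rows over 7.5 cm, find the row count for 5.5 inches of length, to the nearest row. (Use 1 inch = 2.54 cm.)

Cast on 33 stitches; work 34 rows.

Finished = 7 + 1.5 = 8.5 inches.
8.5 inches × 2.54 = 21.59 cm.
16/10 = 1.6 sts per cm; 21.59 × 1.6 = 34.54 sts.
Nearest multiple of 11 → 33.
5.5 inches = 13.97 cm; × 2.4 = 33.53 → 34 rows.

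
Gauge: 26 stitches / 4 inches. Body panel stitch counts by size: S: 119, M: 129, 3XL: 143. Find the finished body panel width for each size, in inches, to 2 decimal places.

26/4 = 6.5 sts per in.
S: 119 / 6.5 = 18.308 → 18.31 in.
M: 129 / 6.5 = 19.846 → 19.85 in.
3XL: 143 / 6.5 = 22.000 → 22.00 in.

S 18.31 inches; M 19.85 inches; 3XL 22.00 inches.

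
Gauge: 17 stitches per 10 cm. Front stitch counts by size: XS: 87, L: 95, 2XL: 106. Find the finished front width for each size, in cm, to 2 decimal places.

17/10 = 1.7 sts per cm.
XS: 87 / 1.7 = 51.176 → 51.18 cm.
L: 95 / 1.7 = 55.882 → 55.88 cm.
2XL: 106 / 1.7 = 62.353 → 62.35 cm.

XS 51.18 cm; L 55.88 cm; 2XL 62.35 cm.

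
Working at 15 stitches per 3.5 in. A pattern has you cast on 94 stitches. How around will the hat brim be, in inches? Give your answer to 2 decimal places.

21.93 inches.

15 stitches / 3.5 inch = 4.286 stitches per inch.
94 / 4.286 = 21.933 inches.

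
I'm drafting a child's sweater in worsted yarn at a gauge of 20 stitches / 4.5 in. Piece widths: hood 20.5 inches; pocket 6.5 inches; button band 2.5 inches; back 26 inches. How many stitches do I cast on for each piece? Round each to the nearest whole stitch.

Rate = 20/4.5 = 4.444 sts per in.
hood: 20.5 × 4.444 = 91.11 → 91.
pocket: 6.5 × 4.444 = 28.89 → 29.
button band: 2.5 × 4.444 = 11.11 → 11.
back: 26 × 4.444 = 115.56 → 116.

hood 91; pocket 29; button band 11; back 116.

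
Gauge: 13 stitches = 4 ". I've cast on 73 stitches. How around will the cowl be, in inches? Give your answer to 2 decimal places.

22.46 inches.

13 stitches / 4 inch = 3.25 stitches per inch.
73 / 3.25 = 22.462 inches.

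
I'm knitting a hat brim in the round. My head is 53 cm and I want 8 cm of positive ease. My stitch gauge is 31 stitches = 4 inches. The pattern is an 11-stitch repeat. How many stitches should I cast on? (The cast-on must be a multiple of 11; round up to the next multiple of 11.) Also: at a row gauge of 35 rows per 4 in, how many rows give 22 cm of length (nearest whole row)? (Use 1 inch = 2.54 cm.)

Finished = 53 + 8 = 61 cm.
61 cm × 1/2.54 = 24.02 inches.
31/4 = 7.75 sts per in; 24.02 × 7.75 = 186.12 sts.
Next multiple of 11 → 187.
22 cm = 8.66 inches; × 8.75 = 75.79 → 76 rows.

Cast on 187 stitches; work 76 rows.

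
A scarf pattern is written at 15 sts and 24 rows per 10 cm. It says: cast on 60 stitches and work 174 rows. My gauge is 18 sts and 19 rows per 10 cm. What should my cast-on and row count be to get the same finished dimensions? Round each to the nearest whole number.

Stitches: 60 × 18/15 = 72.00 → 72.
Rows: 174 × 19/24 = 137.75 → 138.

Cast on 72 stitches; work 138 rows.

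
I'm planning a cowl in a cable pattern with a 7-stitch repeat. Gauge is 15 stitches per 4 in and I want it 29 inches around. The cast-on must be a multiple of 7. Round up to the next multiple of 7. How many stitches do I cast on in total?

15 / 4 = 3.75 sts per inch.
29 × 3.75 = 108.75 sts.
Next multiple of 7: 112.

Cast on 112 stitches.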